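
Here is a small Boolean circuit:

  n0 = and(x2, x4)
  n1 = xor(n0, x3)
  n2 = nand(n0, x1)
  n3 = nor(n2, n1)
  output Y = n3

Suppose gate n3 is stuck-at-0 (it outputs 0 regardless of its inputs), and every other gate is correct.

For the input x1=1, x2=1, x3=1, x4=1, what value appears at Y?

0

Propagate with n3 forced: n0=1, n1=0, n2=0, n3=0 [stuck-at-0].
So Y = 0. (Without the fault it would be 1.)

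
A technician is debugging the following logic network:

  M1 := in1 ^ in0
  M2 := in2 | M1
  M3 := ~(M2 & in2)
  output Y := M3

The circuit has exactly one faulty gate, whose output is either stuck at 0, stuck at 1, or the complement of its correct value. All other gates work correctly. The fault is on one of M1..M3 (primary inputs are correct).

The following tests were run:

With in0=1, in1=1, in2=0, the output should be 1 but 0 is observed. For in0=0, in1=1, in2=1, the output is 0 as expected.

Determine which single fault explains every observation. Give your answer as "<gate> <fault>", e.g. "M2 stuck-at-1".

Fault-free values for test 1 (in0=1, in1=1, in2=0): M1=0, M2=0, M3=1, giving Y=1. Observed 0.
Test 1: faults giving observed 0 are {M3 stuck-at-0, M3 inverted output}.
Test 2 (in0=0, in1=1, in2=1): fault-free M1=1, M2=1, M3=0 → 0; observed 0. Eliminates M3 inverted output.
Only M3 stuck-at-0 is consistent with every test.

M3 stuck-at-0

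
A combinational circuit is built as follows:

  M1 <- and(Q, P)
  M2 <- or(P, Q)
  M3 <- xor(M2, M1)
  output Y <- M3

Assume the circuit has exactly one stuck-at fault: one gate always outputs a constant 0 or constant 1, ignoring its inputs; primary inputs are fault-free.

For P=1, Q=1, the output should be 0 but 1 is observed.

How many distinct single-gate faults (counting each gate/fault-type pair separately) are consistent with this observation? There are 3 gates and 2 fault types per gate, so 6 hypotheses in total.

Fault-free: M1=1, M2=1, M3=0 → 0. Observed 1.
  M1 stuck-at-0: output 1 ✓
  M1 stuck-at-1: output 0 ✗
  M2 stuck-at-0: output 1 ✓
  M2 stuck-at-1: output 0 ✗
  M3 stuck-at-0: output 0 ✗
  M3 stuck-at-1: output 1 ✓
Consistent faults: {M1 stuck-at-0, M2 stuck-at-0, M3 stuck-at-1} — 3 in all.

3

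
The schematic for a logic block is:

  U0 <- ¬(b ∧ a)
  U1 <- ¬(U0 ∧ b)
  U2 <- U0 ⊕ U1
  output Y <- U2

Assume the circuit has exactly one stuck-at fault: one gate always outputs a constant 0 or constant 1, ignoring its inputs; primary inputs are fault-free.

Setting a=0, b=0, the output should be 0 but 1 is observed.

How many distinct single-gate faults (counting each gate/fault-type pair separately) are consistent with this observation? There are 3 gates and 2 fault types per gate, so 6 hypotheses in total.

3

Fault-free: U0=1, U1=1, U2=0 → 0. Observed 1.
  U0 stuck-at-0: output 1 ✓
  U0 stuck-at-1: output 0 ✗
  U1 stuck-at-0: output 1 ✓
  U1 stuck-at-1: output 0 ✗
  U2 stuck-at-0: output 0 ✗
  U2 stuck-at-1: output 1 ✓
Consistent faults: {U0 stuck-at-0, U1 stuck-at-0, U2 stuck-at-1} — 3 in all.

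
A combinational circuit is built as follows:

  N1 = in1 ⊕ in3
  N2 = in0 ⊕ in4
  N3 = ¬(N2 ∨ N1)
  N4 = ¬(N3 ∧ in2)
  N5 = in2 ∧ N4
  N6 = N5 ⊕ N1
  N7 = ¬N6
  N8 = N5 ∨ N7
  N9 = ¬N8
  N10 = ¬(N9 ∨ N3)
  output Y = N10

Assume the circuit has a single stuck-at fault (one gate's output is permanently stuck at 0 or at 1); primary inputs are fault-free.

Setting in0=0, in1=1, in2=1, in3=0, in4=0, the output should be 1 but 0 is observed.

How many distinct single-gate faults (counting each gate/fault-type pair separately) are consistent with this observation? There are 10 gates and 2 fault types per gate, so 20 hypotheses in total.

Fault-free: N1=1, N2=0, N3=0, N4=1, N5=1, N6=0, N7=1, N8=1, N9=0, N10=1 → 1. Observed 0.
  N1: stuck-at-0 ✓; others ✗
  N2: none of the 2 fault types match ✗
  N3: stuck-at-1 ✓; others ✗
  N4: stuck-at-0 ✓; others ✗
  N5: stuck-at-0 ✓; others ✗
  N6: none of the 2 fault types match ✗
  N7: none of the 2 fault types match ✗
  N8: stuck-at-0 ✓; others ✗
  N9: stuck-at-1 ✓; others ✗
  N10: stuck-at-0 ✓; others ✗
Consistent faults: {N1 stuck-at-0, N3 stuck-at-1, N4 stuck-at-0, N5 stuck-at-0, N8 stuck-at-0, N9 stuck-at-1, N10 stuck-at-0} — 7 in all.

7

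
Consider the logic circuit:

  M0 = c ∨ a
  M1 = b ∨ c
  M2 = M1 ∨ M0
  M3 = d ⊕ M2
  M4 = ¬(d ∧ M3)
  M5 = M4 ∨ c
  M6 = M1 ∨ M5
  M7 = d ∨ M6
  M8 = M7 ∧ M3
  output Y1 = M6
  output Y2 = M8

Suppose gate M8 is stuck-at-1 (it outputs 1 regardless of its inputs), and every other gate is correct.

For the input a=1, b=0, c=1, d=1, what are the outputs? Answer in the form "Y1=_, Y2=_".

Propagate with M8 forced: M0=1, M1=1, M2=1, M3=0, M4=1, M5=1, M6=1, M7=1, M8=1 [stuck-at-1].
So the outputs are Y1=1, Y2=1. (Without the fault they would be Y1=1, Y2=0.)

Y1=1, Y2=1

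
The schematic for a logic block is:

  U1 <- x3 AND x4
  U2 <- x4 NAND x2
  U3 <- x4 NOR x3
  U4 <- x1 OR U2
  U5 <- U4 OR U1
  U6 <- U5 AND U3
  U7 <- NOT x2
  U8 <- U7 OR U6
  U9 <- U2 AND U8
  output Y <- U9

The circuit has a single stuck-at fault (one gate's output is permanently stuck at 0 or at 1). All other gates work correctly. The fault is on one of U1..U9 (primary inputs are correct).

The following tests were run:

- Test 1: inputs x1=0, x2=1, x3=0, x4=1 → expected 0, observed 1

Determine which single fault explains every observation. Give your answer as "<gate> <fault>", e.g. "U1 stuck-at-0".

Fault-free values for test 1 (x1=0, x2=1, x3=0, x4=1): U1=0, U2=0, U3=0, U4=0, U5=0, U6=0, U7=0, U8=0, U9=0, giving Y=0. Observed 1.
Test 1: faults giving observed 1 are {U9 stuck-at-1}.
Only U9 stuck-at-1 is consistent with every test.

U9 stuck-at-1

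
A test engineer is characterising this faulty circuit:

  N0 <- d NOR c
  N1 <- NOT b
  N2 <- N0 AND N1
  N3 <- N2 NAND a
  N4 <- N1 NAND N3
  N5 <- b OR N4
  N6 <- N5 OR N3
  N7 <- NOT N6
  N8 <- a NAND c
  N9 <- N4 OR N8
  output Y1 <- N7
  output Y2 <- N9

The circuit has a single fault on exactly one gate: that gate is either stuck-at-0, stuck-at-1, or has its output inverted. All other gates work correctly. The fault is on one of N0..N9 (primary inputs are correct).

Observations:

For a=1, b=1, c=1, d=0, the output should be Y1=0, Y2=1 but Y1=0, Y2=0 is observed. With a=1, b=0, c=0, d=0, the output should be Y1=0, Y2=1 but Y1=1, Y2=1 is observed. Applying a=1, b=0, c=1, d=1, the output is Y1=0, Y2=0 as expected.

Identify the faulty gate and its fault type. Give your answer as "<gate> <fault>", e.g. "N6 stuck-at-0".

Fault-free values for test 1 (a=1, b=1, c=1, d=0): N0=0, N1=0, N2=0, N3=1, N4=1, N5=1, N6=1, N7=0, N8=0, N9=1, giving Y1=0, Y2=1. Observed Y1=0, Y2=0.
Test 1: faults giving observed Y1=0, Y2=0 are {N1 stuck-at-1, N1 inverted output, N4 stuck-at-0, N4 inverted output, N9 stuck-at-0, N9 inverted output}.
Test 2 (a=1, b=0, c=0, d=0): fault-free N0=1, N1=1, N2=1, N3=0, N4=1, N5=1, N6=1, N7=0, N8=1, N9=1 → Y1=0, Y2=1; observed Y1=1, Y2=1. Eliminates N1 stuck-at-1, N1 inverted output, N9 stuck-at-0, N9 inverted output.
Test 3 (a=1, b=0, c=1, d=1): fault-free N0=0, N1=1, N2=0, N3=1, N4=0, N5=0, N6=1, N7=0, N8=0, N9=0 → Y1=0, Y2=0; observed Y1=0, Y2=0. Eliminates N4 inverted output.
Only N4 stuck-at-0 is consistent with every test.

N4 stuck-at-0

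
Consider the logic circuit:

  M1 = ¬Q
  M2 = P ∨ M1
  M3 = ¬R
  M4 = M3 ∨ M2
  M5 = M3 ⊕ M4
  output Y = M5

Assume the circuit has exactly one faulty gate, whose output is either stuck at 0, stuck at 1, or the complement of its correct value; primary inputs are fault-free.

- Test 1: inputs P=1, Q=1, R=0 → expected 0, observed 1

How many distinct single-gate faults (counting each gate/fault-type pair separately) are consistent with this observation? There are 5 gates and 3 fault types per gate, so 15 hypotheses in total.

6

Fault-free: M1=0, M2=1, M3=1, M4=1, M5=0 → 0. Observed 1.
  M1: none of the 3 fault types match ✗
  M2: none of the 3 fault types match ✗
  M3: stuck-at-0, inverted output ✓; others ✗
  M4: stuck-at-0, inverted output ✓; others ✗
  M5: stuck-at-1, inverted output ✓; others ✗
Consistent faults: {M3 stuck-at-0, M3 inverted output, M4 stuck-at-0, M4 inverted output, M5 stuck-at-1, M5 inverted output} — 6 in all.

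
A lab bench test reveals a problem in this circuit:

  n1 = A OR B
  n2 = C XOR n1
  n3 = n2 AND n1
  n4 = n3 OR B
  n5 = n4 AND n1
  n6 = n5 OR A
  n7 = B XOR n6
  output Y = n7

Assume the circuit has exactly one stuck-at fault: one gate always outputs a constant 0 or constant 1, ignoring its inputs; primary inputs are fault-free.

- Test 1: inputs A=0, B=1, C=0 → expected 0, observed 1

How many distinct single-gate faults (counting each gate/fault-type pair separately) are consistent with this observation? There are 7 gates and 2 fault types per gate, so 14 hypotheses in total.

5

Fault-free: n1=1, n2=1, n3=1, n4=1, n5=1, n6=1, n7=0 → 0. Observed 1.
  n1 stuck-at-0: output 1 ✓
  n1 stuck-at-1: output 0 ✗
  n2 stuck-at-0: output 0 ✗
  n2 stuck-at-1: output 0 ✗
  n3 stuck-at-0: output 0 ✗
  n3 stuck-at-1: output 0 ✗
  n4 stuck-at-0: output 1 ✓
  n4 stuck-at-1: output 0 ✗
  n5 stuck-at-0: output 1 ✓
  n5 stuck-at-1: output 0 ✗
  n6 stuck-at-0: output 1 ✓
  n6 stuck-at-1: output 0 ✗
  n7 stuck-at-0: output 0 ✗
  n7 stuck-at-1: output 1 ✓
Consistent faults: {n1 stuck-at-0, n4 stuck-at-0, n5 stuck-at-0, n6 stuck-at-0, n7 stuck-at-1} — 5 in all.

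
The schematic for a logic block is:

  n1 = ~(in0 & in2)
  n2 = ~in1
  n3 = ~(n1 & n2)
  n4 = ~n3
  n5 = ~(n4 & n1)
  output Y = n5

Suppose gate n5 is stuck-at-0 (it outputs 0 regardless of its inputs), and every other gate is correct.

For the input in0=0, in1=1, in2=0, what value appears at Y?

0

Propagate with n5 forced: n1=1, n2=0, n3=1, n4=0, n5=0 [stuck-at-0].
So Y = 0. (Without the fault it would be 1.)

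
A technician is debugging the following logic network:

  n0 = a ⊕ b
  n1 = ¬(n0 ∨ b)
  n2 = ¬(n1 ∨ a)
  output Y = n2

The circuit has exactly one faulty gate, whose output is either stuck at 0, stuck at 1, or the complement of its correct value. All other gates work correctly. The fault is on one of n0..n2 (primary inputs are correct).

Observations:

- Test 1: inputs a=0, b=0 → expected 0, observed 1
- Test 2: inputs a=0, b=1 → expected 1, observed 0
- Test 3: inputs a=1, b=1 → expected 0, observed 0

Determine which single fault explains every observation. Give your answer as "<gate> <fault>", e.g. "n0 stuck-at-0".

Fault-free values for test 1 (a=0, b=0): n0=0, n1=1, n2=0, giving Y=0. Observed 1.
Test 1: faults giving observed 1 are {n0 stuck-at-1, n0 inverted output, n1 stuck-at-0, n1 inverted output, n2 stuck-at-1, n2 inverted output}.
Test 2 (a=0, b=1): fault-free n0=1, n1=0, n2=1 → 1; observed 0. Eliminates n0 stuck-at-1, n0 inverted output, n1 stuck-at-0, n2 stuck-at-1.
Test 3 (a=1, b=1): fault-free n0=0, n1=0, n2=0 → 0; observed 0. Eliminates n2 inverted output.
Only n1 inverted output is consistent with every test.

n1 inverted output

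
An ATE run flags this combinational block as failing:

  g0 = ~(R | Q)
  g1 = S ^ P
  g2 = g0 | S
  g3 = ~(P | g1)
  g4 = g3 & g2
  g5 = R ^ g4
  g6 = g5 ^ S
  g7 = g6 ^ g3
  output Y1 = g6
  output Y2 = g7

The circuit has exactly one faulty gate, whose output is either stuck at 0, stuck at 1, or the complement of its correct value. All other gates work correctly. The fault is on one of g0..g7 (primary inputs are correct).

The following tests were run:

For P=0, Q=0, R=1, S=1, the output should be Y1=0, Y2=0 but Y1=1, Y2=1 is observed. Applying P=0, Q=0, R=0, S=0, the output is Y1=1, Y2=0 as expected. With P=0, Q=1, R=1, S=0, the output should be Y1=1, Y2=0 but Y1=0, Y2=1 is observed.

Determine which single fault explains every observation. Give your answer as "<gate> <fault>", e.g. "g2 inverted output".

g4 stuck-at-1

Fault-free values for test 1 (P=0, Q=0, R=1, S=1): g0=0, g1=1, g2=1, g3=0, g4=0, g5=1, g6=0, g7=0, giving Y1=0, Y2=0. Observed Y1=1, Y2=1.
Test 1: faults giving observed Y1=1, Y2=1 are {g4 stuck-at-1, g4 inverted output, g5 stuck-at-0, g5 inverted output, g6 stuck-at-1, g6 inverted output}.
Test 2 (P=0, Q=0, R=0, S=0): fault-free g0=1, g1=0, g2=1, g3=1, g4=1, g5=1, g6=1, g7=0 → Y1=1, Y2=0; observed Y1=1, Y2=0. Eliminates g4 inverted output, g5 stuck-at-0, g5 inverted output, g6 inverted output.
Test 3 (P=0, Q=1, R=1, S=0): fault-free g0=0, g1=0, g2=0, g3=1, g4=0, g5=1, g6=1, g7=0 → Y1=1, Y2=0; observed Y1=0, Y2=1. Eliminates g6 stuck-at-1.
Only g4 stuck-at-1 is consistent with every test.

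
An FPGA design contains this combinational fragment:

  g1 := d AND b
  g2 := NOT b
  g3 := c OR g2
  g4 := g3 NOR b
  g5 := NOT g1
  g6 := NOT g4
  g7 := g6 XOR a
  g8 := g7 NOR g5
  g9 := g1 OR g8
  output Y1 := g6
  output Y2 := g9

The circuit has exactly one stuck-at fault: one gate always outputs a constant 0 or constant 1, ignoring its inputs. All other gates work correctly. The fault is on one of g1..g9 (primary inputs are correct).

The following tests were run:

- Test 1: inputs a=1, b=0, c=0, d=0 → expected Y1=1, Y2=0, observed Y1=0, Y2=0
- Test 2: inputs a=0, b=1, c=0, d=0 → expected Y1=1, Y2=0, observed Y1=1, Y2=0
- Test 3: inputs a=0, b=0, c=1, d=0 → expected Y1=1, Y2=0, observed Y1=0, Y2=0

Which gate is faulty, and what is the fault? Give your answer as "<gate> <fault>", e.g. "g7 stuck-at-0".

Fault-free values for test 1 (a=1, b=0, c=0, d=0): g1=0, g2=1, g3=1, g4=0, g5=1, g6=1, g7=0, g8=0, g9=0, giving Y1=1, Y2=0. Observed Y1=0, Y2=0.
Test 1: faults giving observed Y1=0, Y2=0 are {g2 stuck-at-0, g3 stuck-at-0, g4 stuck-at-1, g6 stuck-at-0}.
Test 2 (a=0, b=1, c=0, d=0): fault-free g1=0, g2=0, g3=0, g4=0, g5=1, g6=1, g7=1, g8=0, g9=0 → Y1=1, Y2=0; observed Y1=1, Y2=0. Eliminates g4 stuck-at-1, g6 stuck-at-0.
Test 3 (a=0, b=0, c=1, d=0): fault-free g1=0, g2=1, g3=1, g4=0, g5=1, g6=1, g7=1, g8=0, g9=0 → Y1=1, Y2=0; observed Y1=0, Y2=0. Eliminates g2 stuck-at-0.
Only g3 stuck-at-0 is consistent with every test.

g3 stuck-at-0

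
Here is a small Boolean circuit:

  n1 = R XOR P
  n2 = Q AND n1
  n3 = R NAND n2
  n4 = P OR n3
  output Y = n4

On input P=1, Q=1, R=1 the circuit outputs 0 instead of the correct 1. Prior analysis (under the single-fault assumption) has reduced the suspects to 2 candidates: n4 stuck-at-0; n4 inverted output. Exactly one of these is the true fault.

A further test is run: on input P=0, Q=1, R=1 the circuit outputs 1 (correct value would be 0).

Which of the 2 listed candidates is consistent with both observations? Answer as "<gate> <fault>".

n4 inverted output

Evaluate each candidate on input P=0, Q=1, R=1:
  n4 stuck-at-0: n1=1, n2=1, n3=0, n4=0 [stuck-at-0] → 0 — eliminated
  n4 inverted output: n1=1, n2=1, n3=0, n4=1 [inverted output] → 1 — matches
Only n4 inverted output reproduces the observed 1.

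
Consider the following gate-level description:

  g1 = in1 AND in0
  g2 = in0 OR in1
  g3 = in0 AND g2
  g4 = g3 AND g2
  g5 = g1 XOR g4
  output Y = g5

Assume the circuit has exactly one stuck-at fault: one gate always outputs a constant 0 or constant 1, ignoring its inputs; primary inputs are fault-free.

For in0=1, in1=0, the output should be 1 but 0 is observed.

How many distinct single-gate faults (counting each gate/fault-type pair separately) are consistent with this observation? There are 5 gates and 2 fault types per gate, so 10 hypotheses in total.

5

Fault-free: g1=0, g2=1, g3=1, g4=1, g5=1 → 1. Observed 0.
  g1 stuck-at-0: output 1 ✗
  g1 stuck-at-1: output 0 ✓
  g2 stuck-at-0: output 0 ✓
  g2 stuck-at-1: output 1 ✗
  g3 stuck-at-0: output 0 ✓
  g3 stuck-at-1: output 1 ✗
  g4 stuck-at-0: output 0 ✓
  g4 stuck-at-1: output 1 ✗
  g5 stuck-at-0: output 0 ✓
  g5 stuck-at-1: output 1 ✗
Consistent faults: {g1 stuck-at-1, g2 stuck-at-0, g3 stuck-at-0, g4 stuck-at-0, g5 stuck-at-0} — 5 in all.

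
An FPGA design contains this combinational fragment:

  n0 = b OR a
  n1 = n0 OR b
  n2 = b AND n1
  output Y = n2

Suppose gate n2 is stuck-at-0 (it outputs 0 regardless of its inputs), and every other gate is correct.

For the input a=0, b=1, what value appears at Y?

0

Propagate with n2 forced: n0=1, n1=1, n2=0 [stuck-at-0].
So Y = 0. (Without the fault it would be 1.)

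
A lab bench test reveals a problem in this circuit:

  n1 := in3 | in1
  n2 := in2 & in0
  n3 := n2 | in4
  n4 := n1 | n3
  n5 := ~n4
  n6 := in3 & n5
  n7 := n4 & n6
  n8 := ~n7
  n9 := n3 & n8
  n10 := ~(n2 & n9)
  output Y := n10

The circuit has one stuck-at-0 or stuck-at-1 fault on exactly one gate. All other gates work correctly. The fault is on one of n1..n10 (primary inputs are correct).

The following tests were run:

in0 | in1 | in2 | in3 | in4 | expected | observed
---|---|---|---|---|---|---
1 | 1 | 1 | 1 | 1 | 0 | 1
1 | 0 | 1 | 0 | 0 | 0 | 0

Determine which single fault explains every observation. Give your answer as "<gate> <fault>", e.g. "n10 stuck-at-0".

n5 stuck-at-1

Fault-free values for test 1 (in0=1, in1=1, in2=1, in3=1, in4=1): n1=1, n2=1, n3=1, n4=1, n5=0, n6=0, n7=0, n8=1, n9=1, n10=0, giving Y=0. Observed 1.
Test 1: faults giving observed 1 are {n2 stuck-at-0, n3 stuck-at-0, n5 stuck-at-1, n6 stuck-at-1, n7 stuck-at-1, n8 stuck-at-0, n9 stuck-at-0, n10 stuck-at-1}.
Test 2 (in0=1, in1=0, in2=1, in3=0, in4=0): fault-free n1=0, n2=1, n3=1, n4=1, n5=0, n6=0, n7=0, n8=1, n9=1, n10=0 → 0; observed 0. Eliminates n2 stuck-at-0, n3 stuck-at-0, n6 stuck-at-1, n7 stuck-at-1, n8 stuck-at-0, n9 stuck-at-0, n10 stuck-at-1.
Only n5 stuck-at-1 is consistent with every test.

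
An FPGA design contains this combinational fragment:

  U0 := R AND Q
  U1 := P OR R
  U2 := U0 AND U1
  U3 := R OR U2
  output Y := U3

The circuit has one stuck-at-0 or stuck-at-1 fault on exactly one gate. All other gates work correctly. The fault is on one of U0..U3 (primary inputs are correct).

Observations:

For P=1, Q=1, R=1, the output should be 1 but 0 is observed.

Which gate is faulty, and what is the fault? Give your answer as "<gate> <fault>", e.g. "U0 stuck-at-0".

U3 stuck-at-0

Fault-free values for test 1 (P=1, Q=1, R=1): U0=1, U1=1, U2=1, U3=1, giving Y=1. Observed 0.
Test 1: faults giving observed 0 are {U3 stuck-at-0}.
Only U3 stuck-at-0 is consistent with every test.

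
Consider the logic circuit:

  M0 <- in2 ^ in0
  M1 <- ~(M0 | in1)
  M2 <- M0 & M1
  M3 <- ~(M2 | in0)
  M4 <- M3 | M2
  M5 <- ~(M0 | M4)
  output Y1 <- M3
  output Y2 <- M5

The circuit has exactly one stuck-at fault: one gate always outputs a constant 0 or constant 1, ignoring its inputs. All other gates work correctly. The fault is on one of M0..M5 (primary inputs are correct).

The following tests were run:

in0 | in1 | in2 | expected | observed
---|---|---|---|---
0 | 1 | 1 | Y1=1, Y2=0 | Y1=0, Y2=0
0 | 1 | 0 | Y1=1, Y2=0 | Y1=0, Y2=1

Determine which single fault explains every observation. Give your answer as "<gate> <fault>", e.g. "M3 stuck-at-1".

Fault-free values for test 1 (in0=0, in1=1, in2=1): M0=1, M1=0, M2=0, M3=1, M4=1, M5=0, giving Y1=1, Y2=0. Observed Y1=0, Y2=0.
Test 1: faults giving observed Y1=0, Y2=0 are {M1 stuck-at-1, M2 stuck-at-1, M3 stuck-at-0}.
Test 2 (in0=0, in1=1, in2=0): fault-free M0=0, M1=0, M2=0, M3=1, M4=1, M5=0 → Y1=1, Y2=0; observed Y1=0, Y2=1. Eliminates M1 stuck-at-1, M2 stuck-at-1.
Only M3 stuck-at-0 is consistent with every test.

M3 stuck-at-0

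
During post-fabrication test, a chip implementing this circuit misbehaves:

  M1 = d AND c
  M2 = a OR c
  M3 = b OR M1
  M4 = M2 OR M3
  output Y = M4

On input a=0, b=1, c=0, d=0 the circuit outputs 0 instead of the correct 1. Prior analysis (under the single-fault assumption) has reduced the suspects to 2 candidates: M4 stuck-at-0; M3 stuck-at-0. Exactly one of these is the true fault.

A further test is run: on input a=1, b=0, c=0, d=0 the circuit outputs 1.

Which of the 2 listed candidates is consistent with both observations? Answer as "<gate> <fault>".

Evaluate each candidate on input a=1, b=0, c=0, d=0:
  M4 stuck-at-0: M1=0, M2=1, M3=0, M4=0 [stuck-at-0] → 0 — eliminated
  M3 stuck-at-0: M1=0, M2=1, M3=0 [stuck-at-0], M4=1 → 1 — matches
Only M3 stuck-at-0 reproduces the observed 1.

M3 stuck-at-0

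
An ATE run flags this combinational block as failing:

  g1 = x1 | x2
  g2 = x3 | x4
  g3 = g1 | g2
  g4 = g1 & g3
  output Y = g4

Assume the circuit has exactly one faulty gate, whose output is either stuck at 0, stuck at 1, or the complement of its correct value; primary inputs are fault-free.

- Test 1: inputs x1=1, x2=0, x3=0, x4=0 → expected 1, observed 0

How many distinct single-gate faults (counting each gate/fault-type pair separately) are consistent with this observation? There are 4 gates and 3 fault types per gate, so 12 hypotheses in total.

6

Fault-free: g1=1, g2=0, g3=1, g4=1 → 1. Observed 0.
  g1 stuck-at-0: output 0 ✓
  g1 stuck-at-1: output 1 ✗
  g1 inverted output: output 0 ✓
  g2 stuck-at-0: output 1 ✗
  g2 stuck-at-1: output 1 ✗
  g2 inverted output: output 1 ✗
  g3 stuck-at-0: output 0 ✓
  g3 stuck-at-1: output 1 ✗
  g3 inverted output: output 0 ✓
  g4 stuck-at-0: output 0 ✓
  g4 stuck-at-1: output 1 ✗
  g4 inverted output: output 0 ✓
Consistent faults: {g1 stuck-at-0, g1 inverted output, g3 stuck-at-0, g3 inverted output, g4 stuck-at-0, g4 inverted output} — 6 in all.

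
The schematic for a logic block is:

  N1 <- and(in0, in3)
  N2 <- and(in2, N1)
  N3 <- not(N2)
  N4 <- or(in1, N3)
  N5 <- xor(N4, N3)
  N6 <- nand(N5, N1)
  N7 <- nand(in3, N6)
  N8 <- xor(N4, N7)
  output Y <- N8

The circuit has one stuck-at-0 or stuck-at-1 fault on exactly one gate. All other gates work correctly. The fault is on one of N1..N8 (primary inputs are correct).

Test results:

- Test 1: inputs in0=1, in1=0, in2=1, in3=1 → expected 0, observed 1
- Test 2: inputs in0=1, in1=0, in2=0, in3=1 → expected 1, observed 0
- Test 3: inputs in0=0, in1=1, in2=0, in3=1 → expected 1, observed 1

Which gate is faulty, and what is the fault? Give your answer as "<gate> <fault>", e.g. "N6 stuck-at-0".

N5 stuck-at-1

Fault-free values for test 1 (in0=1, in1=0, in2=1, in3=1): N1=1, N2=1, N3=0, N4=0, N5=0, N6=1, N7=0, N8=0, giving Y=0. Observed 1.
Test 1: faults giving observed 1 are {N1 stuck-at-0, N2 stuck-at-0, N3 stuck-at-1, N5 stuck-at-1, N6 stuck-at-0, N7 stuck-at-1, N8 stuck-at-1}.
Test 2 (in0=1, in1=0, in2=0, in3=1): fault-free N1=1, N2=0, N3=1, N4=1, N5=0, N6=1, N7=0, N8=1 → 1; observed 0. Eliminates N1 stuck-at-0, N2 stuck-at-0, N3 stuck-at-1, N8 stuck-at-1.
Test 3 (in0=0, in1=1, in2=0, in3=1): fault-free N1=0, N2=0, N3=1, N4=1, N5=0, N6=1, N7=0, N8=1 → 1; observed 1. Eliminates N6 stuck-at-0, N7 stuck-at-1.
Only N5 stuck-at-1 is consistent with every test.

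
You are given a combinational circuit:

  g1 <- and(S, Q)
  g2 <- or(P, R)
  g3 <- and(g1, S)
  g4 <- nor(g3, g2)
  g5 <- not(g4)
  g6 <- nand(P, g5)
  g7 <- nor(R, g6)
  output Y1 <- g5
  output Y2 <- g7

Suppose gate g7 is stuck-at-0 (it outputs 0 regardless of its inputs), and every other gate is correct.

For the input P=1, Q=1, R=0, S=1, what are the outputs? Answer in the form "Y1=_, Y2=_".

Propagate with g7 forced: g1=1, g2=1, g3=1, g4=0, g5=1, g6=0, g7=0 [stuck-at-0].
So the outputs are Y1=1, Y2=0. (Without the fault they would be Y1=1, Y2=1.)

Y1=1, Y2=0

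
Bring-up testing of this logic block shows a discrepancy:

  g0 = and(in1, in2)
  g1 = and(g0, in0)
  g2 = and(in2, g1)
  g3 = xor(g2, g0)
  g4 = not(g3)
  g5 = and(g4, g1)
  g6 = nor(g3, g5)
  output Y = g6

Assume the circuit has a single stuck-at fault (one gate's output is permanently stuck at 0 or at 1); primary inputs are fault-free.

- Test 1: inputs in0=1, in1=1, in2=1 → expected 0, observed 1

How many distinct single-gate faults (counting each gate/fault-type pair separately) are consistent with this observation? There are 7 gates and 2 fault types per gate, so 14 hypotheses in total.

4

Fault-free: g0=1, g1=1, g2=1, g3=0, g4=1, g5=1, g6=0 → 0. Observed 1.
  g0 stuck-at-0: output 1 ✓
  g0 stuck-at-1: output 0 ✗
  g1 stuck-at-0: output 0 ✗
  g1 stuck-at-1: output 0 ✗
  g2 stuck-at-0: output 0 ✗
  g2 stuck-at-1: output 0 ✗
  g3 stuck-at-0: output 0 ✗
  g3 stuck-at-1: output 0 ✗
  g4 stuck-at-0: output 1 ✓
  g4 stuck-at-1: output 0 ✗
  g5 stuck-at-0: output 1 ✓
  g5 stuck-at-1: output 0 ✗
  g6 stuck-at-0: output 0 ✗
  g6 stuck-at-1: output 1 ✓
Consistent faults: {g0 stuck-at-0, g4 stuck-at-0, g5 stuck-at-0, g6 stuck-at-1} — 4 in all.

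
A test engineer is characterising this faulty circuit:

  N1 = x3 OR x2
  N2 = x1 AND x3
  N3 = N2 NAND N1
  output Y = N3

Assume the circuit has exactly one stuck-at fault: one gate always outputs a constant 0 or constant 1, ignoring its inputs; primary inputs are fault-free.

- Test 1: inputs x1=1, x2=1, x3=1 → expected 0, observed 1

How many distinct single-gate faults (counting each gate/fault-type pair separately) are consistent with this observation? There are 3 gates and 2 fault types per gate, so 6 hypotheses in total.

3

Fault-free: N1=1, N2=1, N3=0 → 0. Observed 1.
  N1 stuck-at-0: output 1 ✓
  N1 stuck-at-1: output 0 ✗
  N2 stuck-at-0: output 1 ✓
  N2 stuck-at-1: output 0 ✗
  N3 stuck-at-0: output 0 ✗
  N3 stuck-at-1: output 1 ✓
Consistent faults: {N1 stuck-at-0, N2 stuck-at-0, N3 stuck-at-1} — 3 in all.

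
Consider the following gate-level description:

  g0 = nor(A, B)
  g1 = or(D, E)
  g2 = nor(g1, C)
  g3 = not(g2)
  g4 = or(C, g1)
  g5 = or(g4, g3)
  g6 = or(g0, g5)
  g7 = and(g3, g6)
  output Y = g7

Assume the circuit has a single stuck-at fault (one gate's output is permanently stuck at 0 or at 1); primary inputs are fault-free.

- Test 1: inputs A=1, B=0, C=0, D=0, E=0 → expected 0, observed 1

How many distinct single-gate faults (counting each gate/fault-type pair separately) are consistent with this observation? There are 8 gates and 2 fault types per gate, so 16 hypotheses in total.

Fault-free: g0=0, g1=0, g2=1, g3=0, g4=0, g5=0, g6=0, g7=0 → 0. Observed 1.
  g0: none of the 2 fault types match ✗
  g1: stuck-at-1 ✓; others ✗
  g2: stuck-at-0 ✓; others ✗
  g3: stuck-at-1 ✓; others ✗
  g4: none of the 2 fault types match ✗
  g5: none of the 2 fault types match ✗
  g6: none of the 2 fault types match ✗
  g7: stuck-at-1 ✓; others ✗
Consistent faults: {g1 stuck-at-1, g2 stuck-at-0, g3 stuck-at-1, g7 stuck-at-1} — 4 in all.

4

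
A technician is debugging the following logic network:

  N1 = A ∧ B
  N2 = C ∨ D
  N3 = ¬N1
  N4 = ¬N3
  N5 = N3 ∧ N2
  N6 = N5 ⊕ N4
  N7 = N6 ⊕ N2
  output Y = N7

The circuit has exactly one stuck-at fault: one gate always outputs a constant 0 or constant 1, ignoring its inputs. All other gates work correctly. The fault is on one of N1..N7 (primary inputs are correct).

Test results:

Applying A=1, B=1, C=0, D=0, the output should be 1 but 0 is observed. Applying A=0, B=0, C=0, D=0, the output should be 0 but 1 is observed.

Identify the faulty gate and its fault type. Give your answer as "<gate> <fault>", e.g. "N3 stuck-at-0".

Fault-free values for test 1 (A=1, B=1, C=0, D=0): N1=1, N2=0, N3=0, N4=1, N5=0, N6=1, N7=1, giving Y=1. Observed 0.
Test 1: faults giving observed 0 are {N1 stuck-at-0, N2 stuck-at-1, N3 stuck-at-1, N4 stuck-at-0, N5 stuck-at-1, N6 stuck-at-0, N7 stuck-at-0}.
Test 2 (A=0, B=0, C=0, D=0): fault-free N1=0, N2=0, N3=1, N4=0, N5=0, N6=0, N7=0 → 0; observed 1. Eliminates N1 stuck-at-0, N2 stuck-at-1, N3 stuck-at-1, N4 stuck-at-0, N6 stuck-at-0, N7 stuck-at-0.
Only N5 stuck-at-1 is consistent with every test.

N5 stuck-at-1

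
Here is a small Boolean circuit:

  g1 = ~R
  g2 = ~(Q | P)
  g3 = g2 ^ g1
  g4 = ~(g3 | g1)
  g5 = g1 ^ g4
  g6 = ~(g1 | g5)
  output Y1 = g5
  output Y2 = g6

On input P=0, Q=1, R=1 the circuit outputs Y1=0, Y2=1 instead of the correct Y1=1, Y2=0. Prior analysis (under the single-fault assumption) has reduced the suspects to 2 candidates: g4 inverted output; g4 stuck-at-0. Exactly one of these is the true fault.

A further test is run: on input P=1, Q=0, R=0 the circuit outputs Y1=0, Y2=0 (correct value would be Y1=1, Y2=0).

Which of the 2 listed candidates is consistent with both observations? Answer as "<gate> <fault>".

g4 inverted output

Evaluate each candidate on input P=1, Q=0, R=0:
  g4 inverted output: g1=1, g2=0, g3=1, g4=1 [inverted output], g5=0, g6=0 → Y1=0, Y2=0 — matches
  g4 stuck-at-0: g1=1, g2=0, g3=1, g4=0 [stuck-at-0], g5=1, g6=0 → Y1=1, Y2=0 — eliminated
Only g4 inverted output reproduces the observed Y1=0, Y2=0.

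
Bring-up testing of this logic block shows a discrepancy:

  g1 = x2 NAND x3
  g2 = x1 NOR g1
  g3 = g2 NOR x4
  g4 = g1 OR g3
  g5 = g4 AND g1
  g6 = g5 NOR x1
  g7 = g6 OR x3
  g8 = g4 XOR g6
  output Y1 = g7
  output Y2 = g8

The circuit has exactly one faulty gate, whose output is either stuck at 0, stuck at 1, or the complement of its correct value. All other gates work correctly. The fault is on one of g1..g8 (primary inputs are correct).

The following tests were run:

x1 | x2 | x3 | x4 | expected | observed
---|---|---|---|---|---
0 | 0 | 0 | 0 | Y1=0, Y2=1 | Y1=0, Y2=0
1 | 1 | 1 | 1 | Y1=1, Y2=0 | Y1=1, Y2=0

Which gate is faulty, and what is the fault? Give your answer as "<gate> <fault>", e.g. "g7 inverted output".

Fault-free values for test 1 (x1=0, x2=0, x3=0, x4=0): g1=1, g2=0, g3=1, g4=1, g5=1, g6=0, g7=0, g8=1, giving Y1=0, Y2=1. Observed Y1=0, Y2=0.
Test 1: faults giving observed Y1=0, Y2=0 are {g8 stuck-at-0, g8 inverted output}.
Test 2 (x1=1, x2=1, x3=1, x4=1): fault-free g1=0, g2=0, g3=0, g4=0, g5=0, g6=0, g7=1, g8=0 → Y1=1, Y2=0; observed Y1=1, Y2=0. Eliminates g8 inverted output.
Only g8 stuck-at-0 is consistent with every test.

g8 stuck-at-0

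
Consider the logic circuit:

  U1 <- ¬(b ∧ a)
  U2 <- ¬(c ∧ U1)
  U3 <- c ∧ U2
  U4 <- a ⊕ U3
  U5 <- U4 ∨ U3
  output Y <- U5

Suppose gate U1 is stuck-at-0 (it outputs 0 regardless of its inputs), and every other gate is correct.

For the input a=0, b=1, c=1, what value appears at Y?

Propagate with U1 forced: U1=0 [stuck-at-0], U2=1, U3=1, U4=1, U5=1.
So Y = 1. (Without the fault it would be 0.)

1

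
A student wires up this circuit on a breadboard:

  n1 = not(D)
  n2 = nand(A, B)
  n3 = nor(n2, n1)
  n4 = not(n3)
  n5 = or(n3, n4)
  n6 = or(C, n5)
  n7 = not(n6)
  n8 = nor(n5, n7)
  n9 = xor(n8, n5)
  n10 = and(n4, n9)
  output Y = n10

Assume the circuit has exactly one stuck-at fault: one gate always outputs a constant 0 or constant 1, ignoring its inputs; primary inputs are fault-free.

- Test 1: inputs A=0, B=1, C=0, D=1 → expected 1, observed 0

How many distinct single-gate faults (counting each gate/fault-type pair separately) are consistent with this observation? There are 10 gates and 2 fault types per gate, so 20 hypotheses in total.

7

Fault-free: n1=0, n2=1, n3=0, n4=1, n5=1, n6=1, n7=0, n8=0, n9=1, n10=1 → 1. Observed 0.
  n1: none of the 2 fault types match ✗
  n2: stuck-at-0 ✓; others ✗
  n3: stuck-at-1 ✓; others ✗
  n4: stuck-at-0 ✓; others ✗
  n5: stuck-at-0 ✓; others ✗
  n6: none of the 2 fault types match ✗
  n7: none of the 2 fault types match ✗
  n8: stuck-at-1 ✓; others ✗
  n9: stuck-at-0 ✓; others ✗
  n10: stuck-at-0 ✓; others ✗
Consistent faults: {n2 stuck-at-0, n3 stuck-at-1, n4 stuck-at-0, n5 stuck-at-0, n8 stuck-at-1, n9 stuck-at-0, n10 stuck-at-0} — 7 in all.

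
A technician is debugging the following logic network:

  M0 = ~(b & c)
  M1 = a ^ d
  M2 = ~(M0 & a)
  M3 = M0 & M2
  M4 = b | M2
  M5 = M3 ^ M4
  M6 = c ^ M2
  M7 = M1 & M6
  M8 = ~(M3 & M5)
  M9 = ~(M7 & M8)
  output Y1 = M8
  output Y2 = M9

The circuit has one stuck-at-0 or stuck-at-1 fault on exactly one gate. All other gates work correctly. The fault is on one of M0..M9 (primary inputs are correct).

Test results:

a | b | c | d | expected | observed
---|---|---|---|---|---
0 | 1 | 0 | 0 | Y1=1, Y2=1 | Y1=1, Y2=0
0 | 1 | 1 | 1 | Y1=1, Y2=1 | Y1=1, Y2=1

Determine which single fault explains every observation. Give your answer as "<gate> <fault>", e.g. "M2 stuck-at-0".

M1 stuck-at-1

Fault-free values for test 1 (a=0, b=1, c=0, d=0): M0=1, M1=0, M2=1, M3=1, M4=1, M5=0, M6=1, M7=0, M8=1, M9=1, giving Y1=1, Y2=1. Observed Y1=1, Y2=0.
Test 1: faults giving observed Y1=1, Y2=0 are {M1 stuck-at-1, M7 stuck-at-1, M9 stuck-at-0}.
Test 2 (a=0, b=1, c=1, d=1): fault-free M0=0, M1=1, M2=1, M3=0, M4=1, M5=1, M6=0, M7=0, M8=1, M9=1 → Y1=1, Y2=1; observed Y1=1, Y2=1. Eliminates M7 stuck-at-1, M9 stuck-at-0.
Only M1 stuck-at-1 is consistent with every test.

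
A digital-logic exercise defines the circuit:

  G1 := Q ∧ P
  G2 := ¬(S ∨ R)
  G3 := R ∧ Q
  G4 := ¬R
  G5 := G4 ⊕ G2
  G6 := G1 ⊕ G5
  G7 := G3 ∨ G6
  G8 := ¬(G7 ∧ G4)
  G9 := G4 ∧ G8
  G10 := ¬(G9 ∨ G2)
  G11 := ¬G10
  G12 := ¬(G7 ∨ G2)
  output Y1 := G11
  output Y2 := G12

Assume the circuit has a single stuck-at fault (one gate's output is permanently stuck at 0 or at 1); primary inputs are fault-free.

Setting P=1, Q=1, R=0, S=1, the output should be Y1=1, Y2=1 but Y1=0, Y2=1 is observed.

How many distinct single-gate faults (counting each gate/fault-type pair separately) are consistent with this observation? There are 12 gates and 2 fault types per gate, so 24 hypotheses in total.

4

Fault-free: G1=1, G2=0, G3=0, G4=1, G5=1, G6=0, G7=0, G8=1, G9=1, G10=0, G11=1, G12=1 → Y1=1, Y2=1. Observed Y1=0, Y2=1.
  G1: none of the 2 fault types match ✗
  G2: none of the 2 fault types match ✗
  G3: none of the 2 fault types match ✗
  G4: none of the 2 fault types match ✗
  G5: none of the 2 fault types match ✗
  G6: none of the 2 fault types match ✗
  G7: none of the 2 fault types match ✗
  G8: stuck-at-0 ✓; others ✗
  G9: stuck-at-0 ✓; others ✗
  G10: stuck-at-1 ✓; others ✗
  G11: stuck-at-0 ✓; others ✗
  G12: none of the 2 fault types match ✗
Consistent faults: {G8 stuck-at-0, G9 stuck-at-0, G10 stuck-at-1, G11 stuck-at-0} — 4 in all.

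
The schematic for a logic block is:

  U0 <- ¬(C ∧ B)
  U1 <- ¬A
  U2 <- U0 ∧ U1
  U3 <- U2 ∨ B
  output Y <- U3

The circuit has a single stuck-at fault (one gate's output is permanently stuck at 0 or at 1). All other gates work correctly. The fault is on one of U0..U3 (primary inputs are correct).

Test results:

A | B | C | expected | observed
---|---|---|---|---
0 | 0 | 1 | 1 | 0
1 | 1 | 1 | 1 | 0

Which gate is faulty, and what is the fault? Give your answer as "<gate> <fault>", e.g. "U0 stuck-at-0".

Fault-free values for test 1 (A=0, B=0, C=1): U0=1, U1=1, U2=1, U3=1, giving Y=1. Observed 0.
Test 1: faults giving observed 0 are {U0 stuck-at-0, U1 stuck-at-0, U2 stuck-at-0, U3 stuck-at-0}.
Test 2 (A=1, B=1, C=1): fault-free U0=0, U1=0, U2=0, U3=1 → 1; observed 0. Eliminates U0 stuck-at-0, U1 stuck-at-0, U2 stuck-at-0.
Only U3 stuck-at-0 is consistent with every test.

U3 stuck-at-0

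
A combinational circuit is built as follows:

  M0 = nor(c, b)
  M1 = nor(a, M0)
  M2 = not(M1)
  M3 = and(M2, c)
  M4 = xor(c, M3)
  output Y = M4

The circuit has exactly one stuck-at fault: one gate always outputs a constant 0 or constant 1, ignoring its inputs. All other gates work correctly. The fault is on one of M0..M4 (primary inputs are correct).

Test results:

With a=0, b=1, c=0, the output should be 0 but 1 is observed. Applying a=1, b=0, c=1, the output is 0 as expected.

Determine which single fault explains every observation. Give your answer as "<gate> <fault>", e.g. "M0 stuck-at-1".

Fault-free values for test 1 (a=0, b=1, c=0): M0=0, M1=1, M2=0, M3=0, M4=0, giving Y=0. Observed 1.
Test 1: faults giving observed 1 are {M3 stuck-at-1, M4 stuck-at-1}.
Test 2 (a=1, b=0, c=1): fault-free M0=0, M1=0, M2=1, M3=1, M4=0 → 0; observed 0. Eliminates M4 stuck-at-1.
Only M3 stuck-at-1 is consistent with every test.

M3 stuck-at-1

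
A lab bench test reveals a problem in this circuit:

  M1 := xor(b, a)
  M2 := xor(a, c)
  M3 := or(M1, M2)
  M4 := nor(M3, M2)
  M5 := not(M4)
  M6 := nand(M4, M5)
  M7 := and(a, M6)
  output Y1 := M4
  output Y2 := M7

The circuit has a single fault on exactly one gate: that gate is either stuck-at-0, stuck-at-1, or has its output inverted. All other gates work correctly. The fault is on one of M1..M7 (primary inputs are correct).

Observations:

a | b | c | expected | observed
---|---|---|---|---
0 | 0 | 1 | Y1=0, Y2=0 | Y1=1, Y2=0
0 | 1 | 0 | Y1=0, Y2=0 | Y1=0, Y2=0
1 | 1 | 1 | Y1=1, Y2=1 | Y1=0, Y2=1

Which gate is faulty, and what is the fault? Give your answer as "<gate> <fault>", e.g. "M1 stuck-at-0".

Fault-free values for test 1 (a=0, b=0, c=1): M1=0, M2=1, M3=1, M4=0, M5=1, M6=1, M7=0, giving Y1=0, Y2=0. Observed Y1=1, Y2=0.
Test 1: faults giving observed Y1=1, Y2=0 are {M2 stuck-at-0, M2 inverted output, M4 stuck-at-1, M4 inverted output}.
Test 2 (a=0, b=1, c=0): fault-free M1=1, M2=0, M3=1, M4=0, M5=1, M6=1, M7=0 → Y1=0, Y2=0; observed Y1=0, Y2=0. Eliminates M4 stuck-at-1, M4 inverted output.
Test 3 (a=1, b=1, c=1): fault-free M1=0, M2=0, M3=0, M4=1, M5=0, M6=1, M7=1 → Y1=1, Y2=1; observed Y1=0, Y2=1. Eliminates M2 stuck-at-0.
Only M2 inverted output is consistent with every test.

M2 inverted output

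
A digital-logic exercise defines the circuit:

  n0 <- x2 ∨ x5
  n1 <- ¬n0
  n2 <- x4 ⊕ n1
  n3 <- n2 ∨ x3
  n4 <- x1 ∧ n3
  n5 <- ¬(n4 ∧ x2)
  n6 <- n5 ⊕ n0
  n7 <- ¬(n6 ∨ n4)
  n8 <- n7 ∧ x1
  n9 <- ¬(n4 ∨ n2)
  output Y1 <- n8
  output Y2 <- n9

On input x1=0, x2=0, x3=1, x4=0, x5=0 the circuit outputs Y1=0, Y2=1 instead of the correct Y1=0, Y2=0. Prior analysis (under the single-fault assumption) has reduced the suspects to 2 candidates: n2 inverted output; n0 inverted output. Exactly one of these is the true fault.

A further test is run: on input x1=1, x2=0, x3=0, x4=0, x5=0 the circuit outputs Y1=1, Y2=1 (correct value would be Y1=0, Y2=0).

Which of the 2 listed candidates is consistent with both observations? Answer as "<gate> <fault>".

n0 inverted output

Evaluate each candidate on input x1=1, x2=0, x3=0, x4=0, x5=0:
  n2 inverted output: n0=0, n1=1, n2=0 [inverted output], n3=0, n4=0, n5=1, n6=1, n7=0, n8=0, n9=1 → Y1=0, Y2=1 — eliminated
  n0 inverted output: n0=1 [inverted output], n1=0, n2=0, n3=0, n4=0, n5=1, n6=0, n7=1, n8=1, n9=1 → Y1=1, Y2=1 — matches
Only n0 inverted output reproduces the observed Y1=1, Y2=1.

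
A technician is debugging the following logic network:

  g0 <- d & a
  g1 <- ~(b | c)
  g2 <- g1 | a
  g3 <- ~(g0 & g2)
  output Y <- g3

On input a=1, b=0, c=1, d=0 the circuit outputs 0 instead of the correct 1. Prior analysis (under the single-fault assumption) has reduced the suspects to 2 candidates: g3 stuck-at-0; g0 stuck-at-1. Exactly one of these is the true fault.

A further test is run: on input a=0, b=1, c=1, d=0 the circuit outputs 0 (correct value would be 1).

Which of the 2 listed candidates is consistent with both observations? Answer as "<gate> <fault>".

g3 stuck-at-0

Evaluate each candidate on input a=0, b=1, c=1, d=0:
  g3 stuck-at-0: g0=0, g1=0, g2=0, g3=0 [stuck-at-0] → 0 — matches
  g0 stuck-at-1: g0=1 [stuck-at-1], g1=0, g2=0, g3=1 → 1 — eliminated
Only g3 stuck-at-0 reproduces the observed 0.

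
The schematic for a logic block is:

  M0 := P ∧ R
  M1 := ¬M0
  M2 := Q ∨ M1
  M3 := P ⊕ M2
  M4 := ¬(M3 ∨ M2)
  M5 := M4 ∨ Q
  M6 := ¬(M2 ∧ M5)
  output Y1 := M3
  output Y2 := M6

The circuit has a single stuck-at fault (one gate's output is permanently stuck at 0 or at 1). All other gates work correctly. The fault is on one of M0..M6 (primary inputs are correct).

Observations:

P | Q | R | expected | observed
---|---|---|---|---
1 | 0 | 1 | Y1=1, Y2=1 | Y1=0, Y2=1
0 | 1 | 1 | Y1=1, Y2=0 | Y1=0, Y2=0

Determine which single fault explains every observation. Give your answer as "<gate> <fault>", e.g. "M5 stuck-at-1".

M3 stuck-at-0

Fault-free values for test 1 (P=1, Q=0, R=1): M0=1, M1=0, M2=0, M3=1, M4=0, M5=0, M6=1, giving Y1=1, Y2=1. Observed Y1=0, Y2=1.
Test 1: faults giving observed Y1=0, Y2=1 are {M0 stuck-at-0, M1 stuck-at-1, M2 stuck-at-1, M3 stuck-at-0}.
Test 2 (P=0, Q=1, R=1): fault-free M0=0, M1=1, M2=1, M3=1, M4=0, M5=1, M6=0 → Y1=1, Y2=0; observed Y1=0, Y2=0. Eliminates M0 stuck-at-0, M1 stuck-at-1, M2 stuck-at-1.
Only M3 stuck-at-0 is consistent with every test.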